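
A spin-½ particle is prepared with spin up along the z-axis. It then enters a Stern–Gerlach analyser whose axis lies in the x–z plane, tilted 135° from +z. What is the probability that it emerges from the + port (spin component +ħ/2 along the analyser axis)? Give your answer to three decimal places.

For spin-½, the probability of finding spin-up along an axis at angle θ to the initial spin direction is cos²(θ/2); spin-down is sin²(θ/2).
θ = 135°, so P = cos²(67.5°) ≈ 0.146.

0.146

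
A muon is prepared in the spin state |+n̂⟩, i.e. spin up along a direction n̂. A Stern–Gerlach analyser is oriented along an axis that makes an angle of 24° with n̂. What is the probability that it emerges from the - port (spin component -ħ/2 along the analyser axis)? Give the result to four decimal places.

0.0432

For spin-½, the probability of finding spin-up along an axis at angle θ to the initial spin direction is cos²(θ/2); spin-down is sin²(θ/2).
θ = 24°, so P = sin²(12°) ≈ 0.0432.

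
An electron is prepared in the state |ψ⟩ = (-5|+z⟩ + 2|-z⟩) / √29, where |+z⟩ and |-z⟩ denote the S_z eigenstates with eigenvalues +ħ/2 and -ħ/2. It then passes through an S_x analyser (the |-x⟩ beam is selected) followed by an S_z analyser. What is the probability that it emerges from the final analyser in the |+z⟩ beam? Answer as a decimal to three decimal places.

0.422

First analyser (S_x): P(|-x⟩) = |⟨-x|ψ⟩|² = 49/58.
After stage 1 the state is |-x⟩; P(|+z⟩) = |⟨+z|-x⟩|² = 1/2.
Joint probability = 49/58 × 1/2 = 0.422.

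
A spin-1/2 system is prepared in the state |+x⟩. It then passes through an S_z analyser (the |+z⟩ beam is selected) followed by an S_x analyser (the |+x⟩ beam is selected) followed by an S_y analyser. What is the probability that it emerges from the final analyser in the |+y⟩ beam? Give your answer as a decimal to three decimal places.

First analyser (S_z): from |+x⟩, P(|+z⟩) = 1/2.
After stage 1 the state is |+z⟩; P(|+x⟩) = |⟨+x|+z⟩|² = 1/2.
After stage 2 the state is |+x⟩; P(|+y⟩) = |⟨+y|+x⟩|² = 1/2.
Joint probability = 1/2 × 1/2 × 1/2 = 0.125.

0.125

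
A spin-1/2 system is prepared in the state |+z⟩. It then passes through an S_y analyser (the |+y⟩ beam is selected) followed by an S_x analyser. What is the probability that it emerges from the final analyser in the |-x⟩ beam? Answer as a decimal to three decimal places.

First analyser (S_y): from |+z⟩, P(|+y⟩) = 1/2.
After stage 1 the state is |+y⟩; P(|-x⟩) = |⟨-x|+y⟩|² = 1/2.
Joint probability = 1/2 × 1/2 = 0.250.

0.250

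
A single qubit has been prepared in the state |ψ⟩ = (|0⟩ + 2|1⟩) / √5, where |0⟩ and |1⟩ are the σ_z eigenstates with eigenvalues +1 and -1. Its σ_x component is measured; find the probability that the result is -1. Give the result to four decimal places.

|-x⟩ = (|0⟩ - |1⟩)/√2, so ⟨-x|ψ⟩ = (-1) / (√2·√5).
P = |-1|² / 10 = 1/10.

0.1000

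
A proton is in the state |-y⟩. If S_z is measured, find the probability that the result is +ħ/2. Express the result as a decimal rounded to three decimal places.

In the S_z basis, |-y⟩ = (|+z⟩ - i|-z⟩)/√2 and |+z⟩ = |+z⟩.
|⟨+z|-y⟩|² = 1/2.

0.500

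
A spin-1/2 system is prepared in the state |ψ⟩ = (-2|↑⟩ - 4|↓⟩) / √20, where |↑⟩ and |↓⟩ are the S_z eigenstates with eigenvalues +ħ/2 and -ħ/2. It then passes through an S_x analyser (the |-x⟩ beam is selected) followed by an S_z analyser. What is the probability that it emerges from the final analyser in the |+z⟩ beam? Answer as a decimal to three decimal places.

First analyser (S_x): P(|-x⟩) = |⟨-x|ψ⟩|² = 4/40.
After stage 1 the state is |-x⟩; P(|+z⟩) = |⟨+z|-x⟩|² = 1/2.
Joint probability = 4/40 × 1/2 = 0.050.

0.050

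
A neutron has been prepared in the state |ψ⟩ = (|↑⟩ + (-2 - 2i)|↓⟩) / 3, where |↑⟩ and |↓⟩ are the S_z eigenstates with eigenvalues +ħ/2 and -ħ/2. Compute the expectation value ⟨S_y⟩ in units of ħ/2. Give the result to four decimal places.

⟨σ_y⟩ = 2 Im(a* b)/(|a|²+|b|²) with a = 1, b = (-2 - 2i).
a* b = (-2 - 2i), so ⟨σ_y⟩ = -4/9.
⟨S_y⟩ = (ħ/2)·⟨σ_y⟩.

-0.4444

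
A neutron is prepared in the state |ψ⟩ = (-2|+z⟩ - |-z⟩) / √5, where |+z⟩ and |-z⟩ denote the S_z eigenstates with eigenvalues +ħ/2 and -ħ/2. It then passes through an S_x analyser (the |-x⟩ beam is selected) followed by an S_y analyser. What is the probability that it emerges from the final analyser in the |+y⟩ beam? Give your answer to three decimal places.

First analyser (S_x): P(|-x⟩) = |⟨-x|ψ⟩|² = 1/10.
After stage 1 the state is |-x⟩; P(|+y⟩) = |⟨+y|-x⟩|² = 1/2.
Joint probability = 1/10 × 1/2 = 0.050.

0.050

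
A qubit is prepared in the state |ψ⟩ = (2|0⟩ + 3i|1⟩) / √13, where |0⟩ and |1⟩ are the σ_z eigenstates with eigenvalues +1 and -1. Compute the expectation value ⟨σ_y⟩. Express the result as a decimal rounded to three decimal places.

⟨σ_y⟩ = 2 Im(a* b)/(|a|²+|b|²) with a = 2, b = 3i.
a* b = 6i, so ⟨σ_y⟩ = 12/13.

0.923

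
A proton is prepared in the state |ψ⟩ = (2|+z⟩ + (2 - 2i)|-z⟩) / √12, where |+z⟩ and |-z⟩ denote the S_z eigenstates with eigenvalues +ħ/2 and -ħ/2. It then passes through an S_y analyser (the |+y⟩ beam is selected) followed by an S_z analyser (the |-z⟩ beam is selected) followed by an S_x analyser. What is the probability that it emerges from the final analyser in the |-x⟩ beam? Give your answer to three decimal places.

0.042

First analyser (S_y): P(|+y⟩) = |⟨+y|ψ⟩|² = 4/24.
After stage 1 the state is |+y⟩; P(|-z⟩) = |⟨-z|+y⟩|² = 1/2.
After stage 2 the state is |-z⟩; P(|-x⟩) = |⟨-x|-z⟩|² = 1/2.
Joint probability = 4/24 × 1/2 × 1/2 = 0.042.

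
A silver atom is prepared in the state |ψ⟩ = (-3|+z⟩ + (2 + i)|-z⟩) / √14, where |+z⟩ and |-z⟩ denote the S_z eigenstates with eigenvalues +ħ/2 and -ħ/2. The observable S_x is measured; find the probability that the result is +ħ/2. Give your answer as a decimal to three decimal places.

0.071

|+x⟩ = (|+z⟩ + |-z⟩)/√2, so ⟨+x|ψ⟩ = (-1 + i) / (√2·√14).
P = |-1 + i|² / 28 = 2/28.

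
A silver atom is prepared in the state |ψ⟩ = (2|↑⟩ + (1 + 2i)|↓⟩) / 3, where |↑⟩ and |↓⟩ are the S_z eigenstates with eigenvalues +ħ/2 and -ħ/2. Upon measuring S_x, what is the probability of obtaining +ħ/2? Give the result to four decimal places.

|+x⟩ = (|↑⟩ + |↓⟩)/√2, so ⟨+x|ψ⟩ = (3 + 2i) / (√2·3).
P = |3 + 2i|² / 18 = 13/18.

0.7222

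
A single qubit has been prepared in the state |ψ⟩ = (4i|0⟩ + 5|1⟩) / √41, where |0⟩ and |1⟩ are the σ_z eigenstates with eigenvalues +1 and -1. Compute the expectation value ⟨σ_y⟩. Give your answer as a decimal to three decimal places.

⟨σ_y⟩ = 2 Im(a* b)/(|a|²+|b|²) with a = 4i, b = 5.
a* b = -20i, so ⟨σ_y⟩ = -40/41.

-0.976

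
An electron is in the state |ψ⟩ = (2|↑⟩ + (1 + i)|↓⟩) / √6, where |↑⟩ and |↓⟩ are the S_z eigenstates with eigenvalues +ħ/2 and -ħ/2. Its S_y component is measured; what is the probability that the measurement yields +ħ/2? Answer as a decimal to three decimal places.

0.833

|+y⟩ = (|↑⟩ + i|↓⟩)/√2, so ⟨+y|ψ⟩ = (3 - i) / (√2·√6).
P = |3 - i|² / 12 = 10/12.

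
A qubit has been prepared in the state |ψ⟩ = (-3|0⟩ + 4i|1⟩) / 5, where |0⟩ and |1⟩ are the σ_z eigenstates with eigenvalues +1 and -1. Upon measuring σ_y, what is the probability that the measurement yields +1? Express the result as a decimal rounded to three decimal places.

|+y⟩ = (|0⟩ + i|1⟩)/√2, so ⟨+y|ψ⟩ = (1) / (√2·5).
P = |1|² / 50 = 1/50.

0.020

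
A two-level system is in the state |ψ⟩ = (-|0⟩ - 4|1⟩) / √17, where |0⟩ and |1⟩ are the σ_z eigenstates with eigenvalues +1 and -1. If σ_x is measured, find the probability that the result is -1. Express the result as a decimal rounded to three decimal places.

0.265

|-x⟩ = (|0⟩ - |1⟩)/√2, so ⟨-x|ψ⟩ = (3) / (√2·√17).
P = |3|² / 34 = 9/34.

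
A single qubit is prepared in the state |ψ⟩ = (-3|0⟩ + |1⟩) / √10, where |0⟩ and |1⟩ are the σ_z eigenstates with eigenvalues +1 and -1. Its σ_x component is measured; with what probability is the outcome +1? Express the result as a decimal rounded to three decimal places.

0.200

|+x⟩ = (|0⟩ + |1⟩)/√2, so ⟨+x|ψ⟩ = (-2) / (√2·√10).
P = |-2|² / 20 = 4/20.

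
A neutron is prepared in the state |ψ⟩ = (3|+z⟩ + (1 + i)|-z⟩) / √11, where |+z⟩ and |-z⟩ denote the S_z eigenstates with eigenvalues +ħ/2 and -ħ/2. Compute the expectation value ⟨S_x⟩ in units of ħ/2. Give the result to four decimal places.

⟨σ_x⟩ = 2 Re(a* b)/(|a|²+|b|²) with a = 3, b = (1 + i).
a* b = (3 + 3i), so ⟨σ_x⟩ = 6/11.
⟨S_x⟩ = (ħ/2)·⟨σ_x⟩.

0.5455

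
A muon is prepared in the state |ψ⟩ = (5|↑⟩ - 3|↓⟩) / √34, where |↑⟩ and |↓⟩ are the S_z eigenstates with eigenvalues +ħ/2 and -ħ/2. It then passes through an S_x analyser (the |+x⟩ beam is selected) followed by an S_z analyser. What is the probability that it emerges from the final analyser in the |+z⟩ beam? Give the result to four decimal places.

0.0294

First analyser (S_x): P(|+x⟩) = |⟨+x|ψ⟩|² = 4/68.
After stage 1 the state is |+x⟩; P(|+z⟩) = |⟨+z|+x⟩|² = 1/2.
Joint probability = 4/68 × 1/2 = 0.0294.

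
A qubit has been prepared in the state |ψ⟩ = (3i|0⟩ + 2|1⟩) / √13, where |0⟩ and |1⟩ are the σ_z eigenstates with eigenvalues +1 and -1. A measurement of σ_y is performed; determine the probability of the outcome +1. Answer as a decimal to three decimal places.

0.038

|+y⟩ = (|0⟩ + i|1⟩)/√2, so ⟨+y|ψ⟩ = (i) / (√2·√13).
P = |i|² / 26 = 1/26.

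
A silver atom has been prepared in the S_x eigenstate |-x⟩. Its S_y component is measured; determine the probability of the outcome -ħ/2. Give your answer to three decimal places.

In the S_z basis, |-x⟩ = (|↑⟩ - |↓⟩)/√2 and |-y⟩ = (|↑⟩ - i|↓⟩)/√2.
|⟨-y|-x⟩|² = 1/2.

0.500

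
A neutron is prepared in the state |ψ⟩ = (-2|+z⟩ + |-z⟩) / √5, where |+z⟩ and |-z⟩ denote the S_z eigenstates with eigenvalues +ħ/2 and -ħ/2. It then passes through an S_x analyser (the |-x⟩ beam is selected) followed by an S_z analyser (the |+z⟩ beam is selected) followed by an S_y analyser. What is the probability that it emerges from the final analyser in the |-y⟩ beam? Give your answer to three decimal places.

First analyser (S_x): P(|-x⟩) = |⟨-x|ψ⟩|² = 9/10.
After stage 1 the state is |-x⟩; P(|+z⟩) = |⟨+z|-x⟩|² = 1/2.
After stage 2 the state is |+z⟩; P(|-y⟩) = |⟨-y|+z⟩|² = 1/2.
Joint probability = 9/10 × 1/2 × 1/2 = 0.225.

0.225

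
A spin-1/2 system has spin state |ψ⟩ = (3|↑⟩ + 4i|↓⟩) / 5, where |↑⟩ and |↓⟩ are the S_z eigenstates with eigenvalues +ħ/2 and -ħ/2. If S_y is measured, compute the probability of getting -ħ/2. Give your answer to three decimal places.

0.020

|-y⟩ = (|↑⟩ - i|↓⟩)/√2, so ⟨-y|ψ⟩ = (-1) / (√2·5).
P = |-1|² / 50 = 1/50.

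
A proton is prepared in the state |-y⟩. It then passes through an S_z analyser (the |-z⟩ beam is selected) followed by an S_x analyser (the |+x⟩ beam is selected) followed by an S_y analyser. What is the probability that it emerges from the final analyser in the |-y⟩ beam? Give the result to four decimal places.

First analyser (S_z): from |-y⟩, P(|-z⟩) = 1/2.
After stage 1 the state is |-z⟩; P(|+x⟩) = |⟨+x|-z⟩|² = 1/2.
After stage 2 the state is |+x⟩; P(|-y⟩) = |⟨-y|+x⟩|² = 1/2.
Joint probability = 1/2 × 1/2 × 1/2 = 0.1250.

0.1250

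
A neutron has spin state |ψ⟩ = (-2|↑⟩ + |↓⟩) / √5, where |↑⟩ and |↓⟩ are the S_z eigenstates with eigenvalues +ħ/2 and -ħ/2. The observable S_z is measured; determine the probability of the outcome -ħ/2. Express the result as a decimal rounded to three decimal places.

The -ħ/2 outcome corresponds to |↓⟩. Its amplitude in |ψ⟩ is 1/√5.
P = |1|² / 5 = 1/5.

0.200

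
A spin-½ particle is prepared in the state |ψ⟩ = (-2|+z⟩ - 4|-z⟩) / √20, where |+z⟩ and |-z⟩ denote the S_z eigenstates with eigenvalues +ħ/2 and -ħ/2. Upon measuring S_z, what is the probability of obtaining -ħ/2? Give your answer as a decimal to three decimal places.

The -ħ/2 outcome corresponds to |-z⟩. Its amplitude in |ψ⟩ is -4/√20.
P = |-4|² / 20 = 16/20.

0.800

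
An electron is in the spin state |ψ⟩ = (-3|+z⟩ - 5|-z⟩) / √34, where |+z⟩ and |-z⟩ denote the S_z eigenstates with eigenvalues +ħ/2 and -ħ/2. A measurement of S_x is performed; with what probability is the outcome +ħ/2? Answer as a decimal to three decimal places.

|+x⟩ = (|+z⟩ + |-z⟩)/√2, so ⟨+x|ψ⟩ = (-8) / (√2·√34).
P = |-8|² / 68 = 64/68.

0.941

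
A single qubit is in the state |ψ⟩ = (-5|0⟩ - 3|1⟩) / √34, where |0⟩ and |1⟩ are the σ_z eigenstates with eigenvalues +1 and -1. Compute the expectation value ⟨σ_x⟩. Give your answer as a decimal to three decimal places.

⟨σ_x⟩ = 2 Re(a* b)/(|a|²+|b|²) with a = -5, b = -3.
a* b = 15, so ⟨σ_x⟩ = 30/34.

0.882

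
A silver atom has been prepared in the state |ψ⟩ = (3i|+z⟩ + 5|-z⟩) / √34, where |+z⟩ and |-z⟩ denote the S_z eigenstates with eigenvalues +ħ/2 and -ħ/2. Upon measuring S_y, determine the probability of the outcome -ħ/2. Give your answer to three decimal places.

0.941

|-y⟩ = (|+z⟩ - i|-z⟩)/√2, so ⟨-y|ψ⟩ = (8i) / (√2·√34).
P = |8i|² / 68 = 64/68.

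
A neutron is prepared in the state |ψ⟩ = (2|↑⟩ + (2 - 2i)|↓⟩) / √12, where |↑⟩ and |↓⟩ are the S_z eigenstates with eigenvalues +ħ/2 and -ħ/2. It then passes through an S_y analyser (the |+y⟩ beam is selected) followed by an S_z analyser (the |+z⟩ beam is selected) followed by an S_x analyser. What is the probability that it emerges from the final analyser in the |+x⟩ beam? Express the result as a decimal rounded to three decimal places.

First analyser (S_y): P(|+y⟩) = |⟨+y|ψ⟩|² = 4/24.
After stage 1 the state is |+y⟩; P(|+z⟩) = |⟨+z|+y⟩|² = 1/2.
After stage 2 the state is |+z⟩; P(|+x⟩) = |⟨+x|+z⟩|² = 1/2.
Joint probability = 4/24 × 1/2 × 1/2 = 0.042.

0.042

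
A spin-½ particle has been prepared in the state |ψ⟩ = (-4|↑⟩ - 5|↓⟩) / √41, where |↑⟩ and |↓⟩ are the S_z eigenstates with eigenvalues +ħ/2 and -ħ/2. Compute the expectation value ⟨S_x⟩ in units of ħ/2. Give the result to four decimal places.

0.9756

⟨σ_x⟩ = 2 Re(a* b)/(|a|²+|b|²) with a = -4, b = -5.
a* b = 20, so ⟨σ_x⟩ = 40/41.
⟨S_x⟩ = (ħ/2)·⟨σ_x⟩.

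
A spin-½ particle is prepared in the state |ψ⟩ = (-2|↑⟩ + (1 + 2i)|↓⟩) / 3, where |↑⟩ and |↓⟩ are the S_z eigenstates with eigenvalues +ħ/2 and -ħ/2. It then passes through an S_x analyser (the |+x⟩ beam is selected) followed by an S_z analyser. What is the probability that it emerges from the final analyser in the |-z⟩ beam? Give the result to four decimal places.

First analyser (S_x): P(|+x⟩) = |⟨+x|ψ⟩|² = 5/18.
After stage 1 the state is |+x⟩; P(|-z⟩) = |⟨-z|+x⟩|² = 1/2.
Joint probability = 5/18 × 1/2 = 0.1389.

0.1389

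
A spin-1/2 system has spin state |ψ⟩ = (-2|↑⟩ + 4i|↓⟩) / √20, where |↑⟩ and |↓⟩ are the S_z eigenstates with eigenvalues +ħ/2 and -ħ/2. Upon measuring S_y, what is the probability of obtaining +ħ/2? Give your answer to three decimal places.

|+y⟩ = (|↑⟩ + i|↓⟩)/√2, so ⟨+y|ψ⟩ = (2) / (√2·√20).
P = |2|² / 40 = 4/40.

0.100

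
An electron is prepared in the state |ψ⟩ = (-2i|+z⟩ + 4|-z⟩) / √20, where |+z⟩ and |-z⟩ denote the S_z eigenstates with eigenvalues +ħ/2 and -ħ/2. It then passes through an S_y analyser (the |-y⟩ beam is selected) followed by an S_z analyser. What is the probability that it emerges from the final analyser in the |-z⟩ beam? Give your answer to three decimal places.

First analyser (S_y): P(|-y⟩) = |⟨-y|ψ⟩|² = 4/40.
After stage 1 the state is |-y⟩; P(|-z⟩) = |⟨-z|-y⟩|² = 1/2.
Joint probability = 4/40 × 1/2 = 0.050.

0.050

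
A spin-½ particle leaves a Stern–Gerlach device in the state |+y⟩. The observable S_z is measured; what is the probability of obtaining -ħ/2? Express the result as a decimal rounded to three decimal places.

In the S_z basis, |+y⟩ = (|↑⟩ + i|↓⟩)/√2 and |-z⟩ = |↓⟩.
|⟨-z|+y⟩|² = 1/2.

0.500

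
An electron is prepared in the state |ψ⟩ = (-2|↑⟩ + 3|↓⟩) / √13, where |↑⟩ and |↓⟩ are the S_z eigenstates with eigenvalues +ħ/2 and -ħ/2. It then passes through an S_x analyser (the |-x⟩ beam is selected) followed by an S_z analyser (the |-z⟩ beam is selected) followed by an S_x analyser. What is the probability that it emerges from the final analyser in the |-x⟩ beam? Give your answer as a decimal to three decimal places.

First analyser (S_x): P(|-x⟩) = |⟨-x|ψ⟩|² = 25/26.
After stage 1 the state is |-x⟩; P(|-z⟩) = |⟨-z|-x⟩|² = 1/2.
After stage 2 the state is |-z⟩; P(|-x⟩) = |⟨-x|-z⟩|² = 1/2.
Joint probability = 25/26 × 1/2 × 1/2 = 0.240.

0.240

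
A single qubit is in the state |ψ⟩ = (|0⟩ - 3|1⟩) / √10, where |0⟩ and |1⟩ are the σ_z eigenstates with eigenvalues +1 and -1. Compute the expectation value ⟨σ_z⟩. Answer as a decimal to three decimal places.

-0.800

⟨σ_z⟩ = |a|² - |b|² divided by |a|²+|b|², with a, b the |0⟩, |1⟩ amplitudes.
= (1 - 9)/10 = -8/10.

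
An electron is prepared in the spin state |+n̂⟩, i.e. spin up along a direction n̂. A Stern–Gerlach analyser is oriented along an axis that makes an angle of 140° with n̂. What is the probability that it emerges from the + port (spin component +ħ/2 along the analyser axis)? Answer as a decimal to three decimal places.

For spin-½, the probability of finding spin-up along an axis at angle θ to the initial spin direction is cos²(θ/2); spin-down is sin²(θ/2).
θ = 140°, so P = cos²(70°) ≈ 0.117.

0.117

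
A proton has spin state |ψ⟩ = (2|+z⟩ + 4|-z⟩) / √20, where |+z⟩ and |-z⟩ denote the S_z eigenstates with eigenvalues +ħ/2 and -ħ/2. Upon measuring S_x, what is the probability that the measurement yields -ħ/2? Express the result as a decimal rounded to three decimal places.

0.100

|-x⟩ = (|+z⟩ - |-z⟩)/√2, so ⟨-x|ψ⟩ = (-2) / (√2·√20).
P = |-2|² / 40 = 4/40.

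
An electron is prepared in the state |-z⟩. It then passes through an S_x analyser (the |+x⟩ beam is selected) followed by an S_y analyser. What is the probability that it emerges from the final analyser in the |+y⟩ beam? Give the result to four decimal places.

First analyser (S_x): from |-z⟩, P(|+x⟩) = 1/2.
After stage 1 the state is |+x⟩; P(|+y⟩) = |⟨+y|+x⟩|² = 1/2.
Joint probability = 1/2 × 1/2 = 0.2500.

0.2500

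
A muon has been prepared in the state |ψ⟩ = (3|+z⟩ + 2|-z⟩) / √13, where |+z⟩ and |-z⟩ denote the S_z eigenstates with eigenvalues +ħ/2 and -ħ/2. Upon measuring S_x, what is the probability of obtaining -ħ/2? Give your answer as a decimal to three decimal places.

|-x⟩ = (|+z⟩ - |-z⟩)/√2, so ⟨-x|ψ⟩ = (1) / (√2·√13).
P = |1|² / 26 = 1/26.

0.038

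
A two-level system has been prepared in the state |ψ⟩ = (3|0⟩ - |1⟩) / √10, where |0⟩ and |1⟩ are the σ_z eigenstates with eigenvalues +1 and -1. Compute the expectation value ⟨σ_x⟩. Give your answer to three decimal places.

-0.600

⟨σ_x⟩ = 2 Re(a* b)/(|a|²+|b|²) with a = 3, b = -1.
a* b = -3, so ⟨σ_x⟩ = -6/10.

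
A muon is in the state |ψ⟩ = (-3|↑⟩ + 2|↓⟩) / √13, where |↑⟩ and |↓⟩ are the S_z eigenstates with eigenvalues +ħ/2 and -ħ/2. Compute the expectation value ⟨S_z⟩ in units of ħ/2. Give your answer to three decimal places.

⟨σ_z⟩ = |a|² - |b|² divided by |a|²+|b|², with a, b the |↑⟩, |↓⟩ amplitudes.
= (9 - 4)/13 = 5/13.
⟨S_z⟩ = (ħ/2)·⟨σ_z⟩.

0.385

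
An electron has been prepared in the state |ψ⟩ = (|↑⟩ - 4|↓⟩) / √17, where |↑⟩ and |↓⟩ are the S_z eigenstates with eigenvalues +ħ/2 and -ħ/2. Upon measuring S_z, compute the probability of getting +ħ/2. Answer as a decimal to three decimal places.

The +ħ/2 outcome corresponds to |↑⟩. Its amplitude in |ψ⟩ is 1/√17.
P = |1|² / 17 = 1/17.

0.059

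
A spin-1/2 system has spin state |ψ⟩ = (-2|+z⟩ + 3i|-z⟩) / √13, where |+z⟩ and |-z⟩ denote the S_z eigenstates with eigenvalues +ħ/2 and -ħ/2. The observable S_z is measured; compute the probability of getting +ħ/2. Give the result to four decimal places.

0.3077

The +ħ/2 outcome corresponds to |+z⟩. Its amplitude in |ψ⟩ is -2/√13.
P = |-2|² / 13 = 4/13.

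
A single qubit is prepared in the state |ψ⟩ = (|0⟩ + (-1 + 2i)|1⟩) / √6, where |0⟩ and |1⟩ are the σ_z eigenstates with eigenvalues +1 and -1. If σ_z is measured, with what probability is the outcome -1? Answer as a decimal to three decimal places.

0.833

The -1 outcome corresponds to |1⟩. Its amplitude in |ψ⟩ is (-1 + 2i)/√6.
P = |-1 + 2i|² / 6 = 5/6.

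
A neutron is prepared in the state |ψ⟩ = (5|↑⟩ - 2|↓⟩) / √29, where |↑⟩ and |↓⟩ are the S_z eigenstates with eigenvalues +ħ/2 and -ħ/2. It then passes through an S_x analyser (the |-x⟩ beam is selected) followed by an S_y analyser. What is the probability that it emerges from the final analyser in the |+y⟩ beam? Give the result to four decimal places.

First analyser (S_x): P(|-x⟩) = |⟨-x|ψ⟩|² = 49/58.
After stage 1 the state is |-x⟩; P(|+y⟩) = |⟨+y|-x⟩|² = 1/2.
Joint probability = 49/58 × 1/2 = 0.4224.

0.4224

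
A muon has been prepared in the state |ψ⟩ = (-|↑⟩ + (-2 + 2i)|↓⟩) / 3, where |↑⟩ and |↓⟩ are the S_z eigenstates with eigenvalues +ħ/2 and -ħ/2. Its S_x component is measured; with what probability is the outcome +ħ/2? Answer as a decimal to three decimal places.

0.722

|+x⟩ = (|↑⟩ + |↓⟩)/√2, so ⟨+x|ψ⟩ = (-3 + 2i) / (√2·3).
P = |-3 + 2i|² / 18 = 13/18.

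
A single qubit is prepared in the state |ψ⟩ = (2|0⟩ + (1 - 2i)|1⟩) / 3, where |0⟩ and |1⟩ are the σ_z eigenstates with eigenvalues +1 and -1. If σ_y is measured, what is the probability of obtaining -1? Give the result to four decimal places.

0.9444

|-y⟩ = (|0⟩ - i|1⟩)/√2, so ⟨-y|ψ⟩ = (4 + i) / (√2·3).
P = |4 + i|² / 18 = 17/18.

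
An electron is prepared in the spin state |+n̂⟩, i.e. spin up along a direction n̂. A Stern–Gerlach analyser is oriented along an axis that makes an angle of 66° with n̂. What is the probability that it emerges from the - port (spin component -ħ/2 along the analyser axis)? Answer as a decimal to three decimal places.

For spin-½, the probability of finding spin-up along an axis at angle θ to the initial spin direction is cos²(θ/2); spin-down is sin²(θ/2).
θ = 66°, so P = sin²(33°) ≈ 0.297.

0.297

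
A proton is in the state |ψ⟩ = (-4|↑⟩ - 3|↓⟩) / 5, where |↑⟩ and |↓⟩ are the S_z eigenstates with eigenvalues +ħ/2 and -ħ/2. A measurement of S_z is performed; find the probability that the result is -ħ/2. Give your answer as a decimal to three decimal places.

The -ħ/2 outcome corresponds to |↓⟩. Its amplitude in |ψ⟩ is -3/5.
P = |-3|² / 25 = 9/25.

0.360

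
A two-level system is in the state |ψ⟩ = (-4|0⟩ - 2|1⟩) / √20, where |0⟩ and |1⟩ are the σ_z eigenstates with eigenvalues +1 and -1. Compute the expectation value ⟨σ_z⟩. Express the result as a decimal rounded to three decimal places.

⟨σ_z⟩ = |a|² - |b|² divided by |a|²+|b|², with a, b the |0⟩, |1⟩ amplitudes.
= (16 - 4)/20 = 12/20.

0.600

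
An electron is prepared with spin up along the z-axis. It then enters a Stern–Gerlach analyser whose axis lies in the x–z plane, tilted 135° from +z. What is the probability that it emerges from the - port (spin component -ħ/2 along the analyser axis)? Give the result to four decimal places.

For spin-½, the probability of finding spin-up along an axis at angle θ to the initial spin direction is cos²(θ/2); spin-down is sin²(θ/2).
θ = 135°, so P = sin²(67.5°) ≈ 0.8536.

0.8536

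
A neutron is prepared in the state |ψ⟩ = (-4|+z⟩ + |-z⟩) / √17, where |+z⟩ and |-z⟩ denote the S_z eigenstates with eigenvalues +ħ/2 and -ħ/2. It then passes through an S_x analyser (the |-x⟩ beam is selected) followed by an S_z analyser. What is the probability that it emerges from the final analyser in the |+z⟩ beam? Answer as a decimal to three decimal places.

First analyser (S_x): P(|-x⟩) = |⟨-x|ψ⟩|² = 25/34.
After stage 1 the state is |-x⟩; P(|+z⟩) = |⟨+z|-x⟩|² = 1/2.
Joint probability = 25/34 × 1/2 = 0.368.

0.368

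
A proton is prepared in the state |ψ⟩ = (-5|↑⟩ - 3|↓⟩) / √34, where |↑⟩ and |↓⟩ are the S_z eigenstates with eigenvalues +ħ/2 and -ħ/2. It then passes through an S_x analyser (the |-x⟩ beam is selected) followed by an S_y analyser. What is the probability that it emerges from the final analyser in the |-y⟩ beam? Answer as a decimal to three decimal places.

0.029

First analyser (S_x): P(|-x⟩) = |⟨-x|ψ⟩|² = 4/68.
After stage 1 the state is |-x⟩; P(|-y⟩) = |⟨-y|-x⟩|² = 1/2.
Joint probability = 4/68 × 1/2 = 0.029.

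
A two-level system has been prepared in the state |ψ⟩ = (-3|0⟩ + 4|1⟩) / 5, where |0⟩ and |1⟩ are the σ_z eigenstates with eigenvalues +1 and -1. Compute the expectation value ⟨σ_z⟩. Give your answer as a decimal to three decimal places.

-0.280

⟨σ_z⟩ = |a|² - |b|² divided by |a|²+|b|², with a, b the |0⟩, |1⟩ amplitudes.
= (9 - 16)/25 = -7/25.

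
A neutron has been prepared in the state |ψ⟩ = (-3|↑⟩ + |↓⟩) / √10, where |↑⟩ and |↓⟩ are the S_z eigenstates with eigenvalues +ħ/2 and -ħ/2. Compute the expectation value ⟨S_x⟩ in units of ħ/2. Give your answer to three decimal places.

⟨σ_x⟩ = 2 Re(a* b)/(|a|²+|b|²) with a = -3, b = 1.
a* b = -3, so ⟨σ_x⟩ = -6/10.
⟨S_x⟩ = (ħ/2)·⟨σ_x⟩.

-0.600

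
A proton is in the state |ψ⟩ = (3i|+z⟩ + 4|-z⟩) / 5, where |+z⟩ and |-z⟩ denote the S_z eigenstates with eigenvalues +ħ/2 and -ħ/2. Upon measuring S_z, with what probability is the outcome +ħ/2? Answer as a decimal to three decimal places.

The +ħ/2 outcome corresponds to |+z⟩. Its amplitude in |ψ⟩ is 3i/5.
P = |3i|² / 25 = 9/25.

0.360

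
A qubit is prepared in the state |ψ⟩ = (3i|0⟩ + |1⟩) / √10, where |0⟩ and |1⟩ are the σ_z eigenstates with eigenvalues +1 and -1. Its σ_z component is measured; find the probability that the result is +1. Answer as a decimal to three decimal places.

0.900

The +1 outcome corresponds to |0⟩. Its amplitude in |ψ⟩ is 3i/√10.
P = |3i|² / 10 = 9/10.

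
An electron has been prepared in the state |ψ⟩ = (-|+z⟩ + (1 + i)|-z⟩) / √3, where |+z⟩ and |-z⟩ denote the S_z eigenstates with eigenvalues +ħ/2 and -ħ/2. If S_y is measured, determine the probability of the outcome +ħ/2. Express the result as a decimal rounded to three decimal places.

|+y⟩ = (|+z⟩ + i|-z⟩)/√2, so ⟨+y|ψ⟩ = (-i) / (√2·√3).
P = |-i|² / 6 = 1/6.

0.167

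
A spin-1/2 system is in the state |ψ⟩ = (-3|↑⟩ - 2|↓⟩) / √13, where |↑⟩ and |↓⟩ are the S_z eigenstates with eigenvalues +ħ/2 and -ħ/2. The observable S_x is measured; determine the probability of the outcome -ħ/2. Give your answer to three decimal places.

|-x⟩ = (|↑⟩ - |↓⟩)/√2, so ⟨-x|ψ⟩ = (-1) / (√2·√13).
P = |-1|² / 26 = 1/26.

0.038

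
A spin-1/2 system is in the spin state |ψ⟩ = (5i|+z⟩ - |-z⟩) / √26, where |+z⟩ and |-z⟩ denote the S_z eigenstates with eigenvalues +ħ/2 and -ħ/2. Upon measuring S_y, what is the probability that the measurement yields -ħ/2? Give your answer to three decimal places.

0.308

|-y⟩ = (|+z⟩ - i|-z⟩)/√2, so ⟨-y|ψ⟩ = (4i) / (√2·√26).
P = |4i|² / 52 = 16/52.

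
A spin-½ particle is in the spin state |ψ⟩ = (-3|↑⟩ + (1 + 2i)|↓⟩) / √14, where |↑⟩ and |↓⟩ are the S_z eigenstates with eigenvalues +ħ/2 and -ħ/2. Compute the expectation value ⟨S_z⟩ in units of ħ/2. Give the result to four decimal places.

⟨σ_z⟩ = |a|² - |b|² divided by |a|²+|b|², with a, b the |↑⟩, |↓⟩ amplitudes.
= (9 - 5)/14 = 4/14.
⟨S_z⟩ = (ħ/2)·⟨σ_z⟩.

0.2857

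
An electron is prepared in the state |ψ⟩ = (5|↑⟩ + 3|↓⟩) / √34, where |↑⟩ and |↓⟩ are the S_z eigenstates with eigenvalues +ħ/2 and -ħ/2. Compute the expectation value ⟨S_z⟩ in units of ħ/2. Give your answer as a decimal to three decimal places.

0.471

⟨σ_z⟩ = |a|² - |b|² divided by |a|²+|b|², with a, b the |↑⟩, |↓⟩ amplitudes.
= (25 - 9)/34 = 16/34.
⟨S_z⟩ = (ħ/2)·⟨σ_z⟩.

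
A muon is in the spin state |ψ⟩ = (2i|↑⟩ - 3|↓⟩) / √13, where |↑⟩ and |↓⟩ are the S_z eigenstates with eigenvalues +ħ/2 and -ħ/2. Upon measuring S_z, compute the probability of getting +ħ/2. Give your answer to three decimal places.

0.308

The +ħ/2 outcome corresponds to |↑⟩. Its amplitude in |ψ⟩ is 2i/√13.
P = |2i|² / 13 = 4/13.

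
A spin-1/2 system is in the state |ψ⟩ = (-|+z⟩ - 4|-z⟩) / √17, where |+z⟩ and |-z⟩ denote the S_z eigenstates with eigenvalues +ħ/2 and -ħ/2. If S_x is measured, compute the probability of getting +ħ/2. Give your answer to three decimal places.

0.735

|+x⟩ = (|+z⟩ + |-z⟩)/√2, so ⟨+x|ψ⟩ = (-5) / (√2·√17).
P = |-5|² / 34 = 25/34.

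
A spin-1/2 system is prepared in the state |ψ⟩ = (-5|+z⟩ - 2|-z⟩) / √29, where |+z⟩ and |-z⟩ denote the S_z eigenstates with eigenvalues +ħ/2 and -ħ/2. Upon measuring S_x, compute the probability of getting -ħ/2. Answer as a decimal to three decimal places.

0.155

|-x⟩ = (|+z⟩ - |-z⟩)/√2, so ⟨-x|ψ⟩ = (-3) / (√2·√29).
P = |-3|² / 58 = 9/58.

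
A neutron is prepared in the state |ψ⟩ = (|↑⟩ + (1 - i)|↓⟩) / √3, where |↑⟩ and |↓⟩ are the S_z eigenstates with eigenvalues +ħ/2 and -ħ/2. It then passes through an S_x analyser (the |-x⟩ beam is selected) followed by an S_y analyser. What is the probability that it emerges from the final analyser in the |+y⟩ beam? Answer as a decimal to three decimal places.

First analyser (S_x): P(|-x⟩) = |⟨-x|ψ⟩|² = 1/6.
After stage 1 the state is |-x⟩; P(|+y⟩) = |⟨+y|-x⟩|² = 1/2.
Joint probability = 1/6 × 1/2 = 0.083.

0.083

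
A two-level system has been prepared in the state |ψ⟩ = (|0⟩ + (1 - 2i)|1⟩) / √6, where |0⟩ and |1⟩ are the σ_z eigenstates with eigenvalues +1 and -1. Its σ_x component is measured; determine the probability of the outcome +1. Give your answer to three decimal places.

|+x⟩ = (|0⟩ + |1⟩)/√2, so ⟨+x|ψ⟩ = (2 - 2i) / (√2·√6).
P = |2 - 2i|² / 12 = 8/12.

0.667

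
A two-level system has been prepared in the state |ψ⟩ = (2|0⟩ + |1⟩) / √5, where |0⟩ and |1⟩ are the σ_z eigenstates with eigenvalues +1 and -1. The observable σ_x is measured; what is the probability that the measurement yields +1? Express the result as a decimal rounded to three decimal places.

0.900

|+x⟩ = (|0⟩ + |1⟩)/√2, so ⟨+x|ψ⟩ = (3) / (√2·√5).
P = |3|² / 10 = 9/10.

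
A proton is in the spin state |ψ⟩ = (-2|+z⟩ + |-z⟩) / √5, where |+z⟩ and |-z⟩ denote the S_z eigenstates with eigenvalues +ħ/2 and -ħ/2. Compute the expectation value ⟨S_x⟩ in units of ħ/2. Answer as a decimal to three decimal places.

⟨σ_x⟩ = 2 Re(a* b)/(|a|²+|b|²) with a = -2, b = 1.
a* b = -2, so ⟨σ_x⟩ = -4/5.
⟨S_x⟩ = (ħ/2)·⟨σ_x⟩.

-0.800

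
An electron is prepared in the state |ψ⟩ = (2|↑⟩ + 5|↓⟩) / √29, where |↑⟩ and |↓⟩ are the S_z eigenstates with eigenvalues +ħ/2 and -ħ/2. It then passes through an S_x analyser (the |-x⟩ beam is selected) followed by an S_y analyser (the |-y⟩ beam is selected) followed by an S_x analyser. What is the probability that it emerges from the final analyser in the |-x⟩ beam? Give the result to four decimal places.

0.0388

First analyser (S_x): P(|-x⟩) = |⟨-x|ψ⟩|² = 9/58.
After stage 1 the state is |-x⟩; P(|-y⟩) = |⟨-y|-x⟩|² = 1/2.
After stage 2 the state is |-y⟩; P(|-x⟩) = |⟨-x|-y⟩|² = 1/2.
Joint probability = 9/58 × 1/2 × 1/2 = 0.0388.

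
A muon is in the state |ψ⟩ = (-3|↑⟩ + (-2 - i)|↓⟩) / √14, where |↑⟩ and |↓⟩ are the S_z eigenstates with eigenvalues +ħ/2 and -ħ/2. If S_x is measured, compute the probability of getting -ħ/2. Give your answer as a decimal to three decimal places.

|-x⟩ = (|↑⟩ - |↓⟩)/√2, so ⟨-x|ψ⟩ = (-1 + i) / (√2·√14).
P = |-1 + i|² / 28 = 2/28.

0.071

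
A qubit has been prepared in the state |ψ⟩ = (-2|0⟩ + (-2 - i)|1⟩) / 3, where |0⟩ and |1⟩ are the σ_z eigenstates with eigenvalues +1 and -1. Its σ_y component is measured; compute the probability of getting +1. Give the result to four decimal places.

0.7222

|+y⟩ = (|0⟩ + i|1⟩)/√2, so ⟨+y|ψ⟩ = (-3 + 2i) / (√2·3).
P = |-3 + 2i|² / 18 = 13/18.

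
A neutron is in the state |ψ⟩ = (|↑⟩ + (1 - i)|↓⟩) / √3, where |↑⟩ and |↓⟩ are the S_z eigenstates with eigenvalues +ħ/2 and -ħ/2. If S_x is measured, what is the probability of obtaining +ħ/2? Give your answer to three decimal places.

0.833

|+x⟩ = (|↑⟩ + |↓⟩)/√2, so ⟨+x|ψ⟩ = (2 - i) / (√2·√3).
P = |2 - i|² / 6 = 5/6.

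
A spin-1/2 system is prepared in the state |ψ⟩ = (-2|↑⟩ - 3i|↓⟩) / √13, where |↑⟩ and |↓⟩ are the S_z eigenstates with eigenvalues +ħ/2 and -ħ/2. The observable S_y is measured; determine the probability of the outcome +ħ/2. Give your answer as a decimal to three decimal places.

|+y⟩ = (|↑⟩ + i|↓⟩)/√2, so ⟨+y|ψ⟩ = (-5) / (√2·√13).
P = |-5|² / 26 = 25/26.

0.962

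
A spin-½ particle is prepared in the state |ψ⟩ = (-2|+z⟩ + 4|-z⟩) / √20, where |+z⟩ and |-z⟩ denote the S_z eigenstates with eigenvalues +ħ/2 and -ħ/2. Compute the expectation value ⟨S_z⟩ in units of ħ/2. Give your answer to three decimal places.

-0.600

⟨σ_z⟩ = |a|² - |b|² divided by |a|²+|b|², with a, b the |+z⟩, |-z⟩ amplitudes.
= (4 - 16)/20 = -12/20.
⟨S_z⟩ = (ħ/2)·⟨σ_z⟩.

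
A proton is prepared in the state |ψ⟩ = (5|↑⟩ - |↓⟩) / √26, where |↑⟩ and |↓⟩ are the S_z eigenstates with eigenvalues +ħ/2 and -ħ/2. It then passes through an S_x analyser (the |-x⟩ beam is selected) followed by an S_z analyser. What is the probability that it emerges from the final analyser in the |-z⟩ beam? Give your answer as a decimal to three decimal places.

0.346

First analyser (S_x): P(|-x⟩) = |⟨-x|ψ⟩|² = 36/52.
After stage 1 the state is |-x⟩; P(|-z⟩) = |⟨-z|-x⟩|² = 1/2.
Joint probability = 36/52 × 1/2 = 0.346.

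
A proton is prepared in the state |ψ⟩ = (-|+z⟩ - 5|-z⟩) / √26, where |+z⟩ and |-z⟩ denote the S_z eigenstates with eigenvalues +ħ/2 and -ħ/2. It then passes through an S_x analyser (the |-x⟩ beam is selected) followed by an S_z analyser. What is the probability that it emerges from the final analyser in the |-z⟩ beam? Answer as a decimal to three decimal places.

0.154

First analyser (S_x): P(|-x⟩) = |⟨-x|ψ⟩|² = 16/52.
After stage 1 the state is |-x⟩; P(|-z⟩) = |⟨-z|-x⟩|² = 1/2.
Joint probability = 16/52 × 1/2 = 0.154.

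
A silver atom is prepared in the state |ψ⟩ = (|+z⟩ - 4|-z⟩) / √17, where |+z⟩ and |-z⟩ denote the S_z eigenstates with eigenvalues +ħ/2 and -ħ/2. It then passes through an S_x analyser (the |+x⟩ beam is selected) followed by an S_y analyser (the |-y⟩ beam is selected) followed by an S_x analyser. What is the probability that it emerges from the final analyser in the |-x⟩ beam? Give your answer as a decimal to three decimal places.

First analyser (S_x): P(|+x⟩) = |⟨+x|ψ⟩|² = 9/34.
After stage 1 the state is |+x⟩; P(|-y⟩) = |⟨-y|+x⟩|² = 1/2.
After stage 2 the state is |-y⟩; P(|-x⟩) = |⟨-x|-y⟩|² = 1/2.
Joint probability = 9/34 × 1/2 × 1/2 = 0.066.

0.066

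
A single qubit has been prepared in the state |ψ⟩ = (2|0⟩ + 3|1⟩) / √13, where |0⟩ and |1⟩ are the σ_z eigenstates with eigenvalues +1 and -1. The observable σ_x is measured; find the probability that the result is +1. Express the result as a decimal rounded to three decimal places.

0.962

|+x⟩ = (|0⟩ + |1⟩)/√2, so ⟨+x|ψ⟩ = (5) / (√2·√13).
P = |5|² / 26 = 25/26.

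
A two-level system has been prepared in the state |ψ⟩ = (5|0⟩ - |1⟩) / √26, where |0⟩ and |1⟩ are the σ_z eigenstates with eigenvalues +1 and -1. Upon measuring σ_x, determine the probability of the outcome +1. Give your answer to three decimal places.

|+x⟩ = (|0⟩ + |1⟩)/√2, so ⟨+x|ψ⟩ = (4) / (√2·√26).
P = |4|² / 52 = 16/52.

0.308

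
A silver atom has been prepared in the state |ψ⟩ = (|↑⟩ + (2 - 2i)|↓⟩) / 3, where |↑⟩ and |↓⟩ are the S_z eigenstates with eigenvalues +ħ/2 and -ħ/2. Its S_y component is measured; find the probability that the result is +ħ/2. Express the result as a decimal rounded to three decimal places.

|+y⟩ = (|↑⟩ + i|↓⟩)/√2, so ⟨+y|ψ⟩ = (-1 - 2i) / (√2·3).
P = |-1 - 2i|² / 18 = 5/18.

0.278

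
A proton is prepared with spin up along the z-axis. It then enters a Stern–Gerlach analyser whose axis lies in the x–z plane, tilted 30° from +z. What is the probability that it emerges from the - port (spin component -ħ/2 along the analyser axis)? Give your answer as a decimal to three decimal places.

0.067

For spin-½, the probability of finding spin-up along an axis at angle θ to the initial spin direction is cos²(θ/2); spin-down is sin²(θ/2).
θ = 30°, so P = sin²(15°) ≈ 0.067.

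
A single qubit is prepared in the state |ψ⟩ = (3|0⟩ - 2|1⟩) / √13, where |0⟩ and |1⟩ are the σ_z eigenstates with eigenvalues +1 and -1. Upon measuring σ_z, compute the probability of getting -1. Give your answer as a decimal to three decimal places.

The -1 outcome corresponds to |1⟩. Its amplitude in |ψ⟩ is -2/√13.
P = |-2|² / 13 = 4/13.

0.308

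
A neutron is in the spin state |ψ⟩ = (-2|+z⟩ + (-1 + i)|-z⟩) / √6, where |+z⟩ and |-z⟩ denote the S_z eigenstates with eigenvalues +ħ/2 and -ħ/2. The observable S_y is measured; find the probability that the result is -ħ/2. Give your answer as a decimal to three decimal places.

|-y⟩ = (|+z⟩ - i|-z⟩)/√2, so ⟨-y|ψ⟩ = (-3 - i) / (√2·√6).
P = |-3 - i|² / 12 = 10/12.

0.833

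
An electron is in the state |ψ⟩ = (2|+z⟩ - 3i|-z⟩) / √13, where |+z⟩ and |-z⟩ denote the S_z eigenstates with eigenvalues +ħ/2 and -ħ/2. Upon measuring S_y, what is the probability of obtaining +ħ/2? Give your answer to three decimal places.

|+y⟩ = (|+z⟩ + i|-z⟩)/√2, so ⟨+y|ψ⟩ = (-1) / (√2·√13).
P = |-1|² / 26 = 1/26.

0.038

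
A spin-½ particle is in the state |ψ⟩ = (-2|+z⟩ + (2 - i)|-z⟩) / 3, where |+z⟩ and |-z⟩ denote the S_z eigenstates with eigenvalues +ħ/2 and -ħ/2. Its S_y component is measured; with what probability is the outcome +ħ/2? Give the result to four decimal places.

0.7222

|+y⟩ = (|+z⟩ + i|-z⟩)/√2, so ⟨+y|ψ⟩ = (-3 - 2i) / (√2·3).
P = |-3 - 2i|² / 18 = 13/18.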